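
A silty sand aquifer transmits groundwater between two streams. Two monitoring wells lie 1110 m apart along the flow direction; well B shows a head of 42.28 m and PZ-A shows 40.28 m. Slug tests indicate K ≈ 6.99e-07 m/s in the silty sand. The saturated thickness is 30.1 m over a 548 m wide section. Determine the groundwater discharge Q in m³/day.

Convert K: 6.99e-07 m/s × 86400 = 0.06039 m/day.
Cross-sectional area A = 548 × 30.1 = 16495 m².
Hydraulic gradient i = (42.28 − 40.28) / 1110 = 2 / 1110 = 0.001802.
Darcy's law: Q = K · A · i = 0.06039 × 16495 × 0.001802 = 1.795 m³/day.

1.79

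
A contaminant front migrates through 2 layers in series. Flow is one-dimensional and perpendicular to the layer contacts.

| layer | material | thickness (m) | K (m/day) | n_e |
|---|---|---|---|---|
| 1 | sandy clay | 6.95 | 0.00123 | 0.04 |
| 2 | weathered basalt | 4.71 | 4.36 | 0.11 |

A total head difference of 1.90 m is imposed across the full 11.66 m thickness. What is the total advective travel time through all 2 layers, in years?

With flow normal to the layers, continuity requires the same specific discharge q through every layer.
Σ(b_i/K_i) = 6.95/0.00123 + 4.71/4.36 = 5651 d.
q = Δh / Σ(b_i/K_i) = 1.90 / 5651 = 0.0003362 m/day.
In each layer the seepage velocity is v_i = q/n_i, so the layer transit time is t_i = b_i·n_i / q:
  layer 1 (sandy clay): t_1 = 6.95 × 0.04 / 0.0003362 = 826.9 d
  layer 2 (weathered basalt): t_2 = 4.71 × 0.11 / 0.0003362 = 1541 d
Total t = Σ t_i = 2368 days = 6.483 years.

6.48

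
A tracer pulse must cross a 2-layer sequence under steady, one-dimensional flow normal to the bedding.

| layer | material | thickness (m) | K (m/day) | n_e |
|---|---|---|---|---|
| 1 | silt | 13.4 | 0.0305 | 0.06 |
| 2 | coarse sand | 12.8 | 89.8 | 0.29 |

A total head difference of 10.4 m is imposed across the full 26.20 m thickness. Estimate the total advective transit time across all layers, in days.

With flow normal to the layers, continuity requires the same specific discharge q through every layer.
Σ(b_i/K_i) = 13.4/0.0305 + 12.8/89.8 = 439.5 d.
q = Δh / Σ(b_i/K_i) = 10.4 / 439.5 = 0.02366 m/day.
In each layer the seepage velocity is v_i = q/n_i, so the layer transit time is t_i = b_i·n_i / q:
  layer 1 (silt): t_1 = 13.4 × 0.06 / 0.02366 = 33.98 d
  layer 2 (coarse sand): t_2 = 12.8 × 0.29 / 0.02366 = 156.9 d
Total t = Σ t_i = 190.8 days.

191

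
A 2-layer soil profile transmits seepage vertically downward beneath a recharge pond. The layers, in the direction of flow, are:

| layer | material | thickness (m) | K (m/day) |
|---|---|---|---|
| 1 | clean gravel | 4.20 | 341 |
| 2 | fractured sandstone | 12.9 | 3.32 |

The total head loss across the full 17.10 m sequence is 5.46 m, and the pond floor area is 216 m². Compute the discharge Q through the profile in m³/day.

303

Flow is perpendicular to layering, so the layers act in series and the equivalent K is the thickness-weighted harmonic mean.
Total thickness L = 4.20 + 12.9 = 17.10 m.
Σ(b_i/K_i) = 4.20/341 + 12.9/3.32 = 3.898 d.
K_eq = L / Σ(b_i/K_i) = 17.10 / 3.898 = 4.387 m/day.
Q = K_eq · A · (Δh/L) = 4.387 × 216 × (5.46/17.10) = 302.6 m³/day.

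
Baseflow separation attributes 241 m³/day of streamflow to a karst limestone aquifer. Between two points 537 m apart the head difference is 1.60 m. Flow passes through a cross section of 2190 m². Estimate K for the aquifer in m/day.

36.9

Hydraulic gradient i = Δh / L = 1.60 / 537 = 0.002980.
From Q = K·A·i, K = Q / (A·i) = 241 / (2190 × 0.002980) = 36.93 m/day.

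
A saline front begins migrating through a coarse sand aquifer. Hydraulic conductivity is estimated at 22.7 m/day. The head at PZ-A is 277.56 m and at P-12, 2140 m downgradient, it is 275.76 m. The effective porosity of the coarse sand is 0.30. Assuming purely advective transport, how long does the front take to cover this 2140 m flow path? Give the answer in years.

92.1

Hydraulic gradient i = (277.56 − 275.76) / 2140 = 1.8 / 2140 = 0.0008411.
Darcy flux q = K · i = 22.70 × 0.0008411 = 0.01909 m/day.
Seepage velocity v = q / n_e = 0.01909 / 0.30 = 0.06364 m/day.
Travel time t = L / v = 2140 / 0.06364 = 33624 days = 92.06 years.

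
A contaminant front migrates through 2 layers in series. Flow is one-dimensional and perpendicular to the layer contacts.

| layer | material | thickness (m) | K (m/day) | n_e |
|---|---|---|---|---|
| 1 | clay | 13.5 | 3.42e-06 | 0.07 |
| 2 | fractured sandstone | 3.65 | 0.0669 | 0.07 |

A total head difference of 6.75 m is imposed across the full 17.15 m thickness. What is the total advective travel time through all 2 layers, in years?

With flow normal to the layers, continuity requires the same specific discharge q through every layer.
Σ(b_i/K_i) = 13.5/3.42e-06 + 3.65/0.0669 = 3.947e+06 d.
q = Δh / Σ(b_i/K_i) = 6.75 / 3.947e+06 = 1.710e-06 m/day.
In each layer the seepage velocity is v_i = q/n_i, so the layer transit time is t_i = b_i·n_i / q:
  layer 1 (clay): t_1 = 13.5 × 0.07 / 1.710e-06 = 5.526e+05 d
  layer 2 (fractured sandstone): t_2 = 3.65 × 0.07 / 1.710e-06 = 1.494e+05 d
Total t = Σ t_i = 7.021e+05 days = 1922 years.

1920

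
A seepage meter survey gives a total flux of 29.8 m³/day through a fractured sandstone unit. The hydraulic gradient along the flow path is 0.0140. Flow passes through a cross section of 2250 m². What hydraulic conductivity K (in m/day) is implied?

Hydraulic gradient i = 0.0140.
From Q = K·A·i, K = Q / (A·i) = 29.8 / (2250 × 0.01400) = 0.9460 m/day.

0.946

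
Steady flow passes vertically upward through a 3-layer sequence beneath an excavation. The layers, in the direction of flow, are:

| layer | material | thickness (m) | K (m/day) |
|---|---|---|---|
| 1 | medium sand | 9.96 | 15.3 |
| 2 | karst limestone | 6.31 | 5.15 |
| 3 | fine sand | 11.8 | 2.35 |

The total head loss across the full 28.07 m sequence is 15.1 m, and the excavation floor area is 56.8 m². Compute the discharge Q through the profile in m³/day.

124

Flow is perpendicular to layering, so the layers act in series and the equivalent K is the thickness-weighted harmonic mean.
Total thickness L = 9.96 + 6.31 + 11.8 = 28.07 m.
Σ(b_i/K_i) = 9.96/15.3 + 6.31/5.15 + 11.8/2.35 = 6.897 d.
K_eq = L / Σ(b_i/K_i) = 28.07 / 6.897 = 4.070 m/day.
Q = K_eq · A · (Δh/L) = 4.070 × 56.8 × (15.1/28.07) = 124.3 m³/day.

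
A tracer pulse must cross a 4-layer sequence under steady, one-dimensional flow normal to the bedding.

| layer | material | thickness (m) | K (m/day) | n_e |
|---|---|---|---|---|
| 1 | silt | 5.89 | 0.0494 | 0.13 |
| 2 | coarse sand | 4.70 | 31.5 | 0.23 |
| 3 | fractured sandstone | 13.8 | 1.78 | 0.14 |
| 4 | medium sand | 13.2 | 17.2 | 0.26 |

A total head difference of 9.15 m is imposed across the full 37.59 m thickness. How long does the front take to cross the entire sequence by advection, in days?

With flow normal to the layers, continuity requires the same specific discharge q through every layer.
Σ(b_i/K_i) = 5.89/0.0494 + 4.70/31.5 + 13.8/1.78 + 13.2/17.2 = 127.9 d.
q = Δh / Σ(b_i/K_i) = 9.15 / 127.9 = 0.07154 m/day.
In each layer the seepage velocity is v_i = q/n_i, so the layer transit time is t_i = b_i·n_i / q:
  layer 1 (silt): t_1 = 5.89 × 0.13 / 0.07154 = 10.70 d
  layer 2 (coarse sand): t_2 = 4.70 × 0.23 / 0.07154 = 15.11 d
  layer 3 (fractured sandstone): t_3 = 13.8 × 0.14 / 0.07154 = 27.01 d
  layer 4 (medium sand): t_4 = 13.2 × 0.26 / 0.07154 = 47.97 d
Total t = Σ t_i = 100.8 days.

101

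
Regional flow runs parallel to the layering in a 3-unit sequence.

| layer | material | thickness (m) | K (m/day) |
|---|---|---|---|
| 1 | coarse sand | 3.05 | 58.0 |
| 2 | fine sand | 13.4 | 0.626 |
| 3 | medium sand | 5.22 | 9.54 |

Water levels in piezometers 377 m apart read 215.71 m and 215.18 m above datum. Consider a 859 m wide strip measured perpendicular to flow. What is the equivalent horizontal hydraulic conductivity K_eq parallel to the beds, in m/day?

Flow is parallel to layering, so each bed carries its own Darcy discharge and the transmissivities add.
Σ(K_i·b_i) = 58.0×3.05 + 0.626×13.4 + 9.54×5.22 = 235.1 m²/day.
Total thickness b = 21.67 m, so K_eq = Σ(K_i·b_i)/b = 10.85 m/day.

10.8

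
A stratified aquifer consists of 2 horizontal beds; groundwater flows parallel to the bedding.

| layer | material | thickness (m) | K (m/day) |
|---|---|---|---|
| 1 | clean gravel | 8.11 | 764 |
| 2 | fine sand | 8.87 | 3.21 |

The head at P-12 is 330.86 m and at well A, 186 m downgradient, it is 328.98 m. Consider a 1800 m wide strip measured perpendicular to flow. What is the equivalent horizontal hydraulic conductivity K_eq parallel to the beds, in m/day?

367

Flow is parallel to layering, so each bed carries its own Darcy discharge and the transmissivities add.
Σ(K_i·b_i) = 764×8.11 + 3.21×8.87 = 6225 m²/day.
Total thickness b = 16.98 m, so K_eq = Σ(K_i·b_i)/b = 366.6 m/day.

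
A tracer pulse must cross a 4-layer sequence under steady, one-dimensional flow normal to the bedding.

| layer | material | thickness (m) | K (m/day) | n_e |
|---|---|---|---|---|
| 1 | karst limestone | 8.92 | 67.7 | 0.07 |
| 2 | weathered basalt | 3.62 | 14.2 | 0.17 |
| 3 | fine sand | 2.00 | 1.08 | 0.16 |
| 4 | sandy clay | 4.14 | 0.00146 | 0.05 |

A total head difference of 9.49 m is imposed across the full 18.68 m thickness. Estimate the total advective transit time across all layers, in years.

1.45

With flow normal to the layers, continuity requires the same specific discharge q through every layer.
Σ(b_i/K_i) = 8.92/67.7 + 3.62/14.2 + 2.00/1.08 + 4.14/0.00146 = 2838 d.
q = Δh / Σ(b_i/K_i) = 9.49 / 2838 = 0.003344 m/day.
In each layer the seepage velocity is v_i = q/n_i, so the layer transit time is t_i = b_i·n_i / q:
  layer 1 (karst limestone): t_1 = 8.92 × 0.07 / 0.003344 = 186.7 d
  layer 2 (weathered basalt): t_2 = 3.62 × 0.17 / 0.003344 = 184.0 d
  layer 3 (fine sand): t_3 = 2.00 × 0.16 / 0.003344 = 95.69 d
  layer 4 (sandy clay): t_4 = 4.14 × 0.05 / 0.003344 = 61.90 d
Total t = Σ t_i = 528.3 days = 1.447 years.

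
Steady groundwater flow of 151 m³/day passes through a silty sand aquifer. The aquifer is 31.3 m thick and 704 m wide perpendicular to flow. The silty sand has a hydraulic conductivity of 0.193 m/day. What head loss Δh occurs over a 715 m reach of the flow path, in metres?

25.4

Cross-sectional area A = 704 × 31.3 = 22035 m².
From Q = K·A·i, i = Q / (K·A) = 151 / (0.1930 × 22035) = 0.03551.
Head loss Δh = i · L = 0.03551 × 715 = 25.39 m.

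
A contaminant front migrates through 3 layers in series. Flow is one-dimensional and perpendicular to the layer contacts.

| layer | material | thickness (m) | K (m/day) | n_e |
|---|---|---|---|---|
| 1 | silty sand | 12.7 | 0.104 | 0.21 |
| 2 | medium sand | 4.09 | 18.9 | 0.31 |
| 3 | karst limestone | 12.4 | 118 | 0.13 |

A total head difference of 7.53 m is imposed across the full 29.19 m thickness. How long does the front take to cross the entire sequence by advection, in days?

With flow normal to the layers, continuity requires the same specific discharge q through every layer.
Σ(b_i/K_i) = 12.7/0.104 + 4.09/18.9 + 12.4/118 = 122.4 d.
q = Δh / Σ(b_i/K_i) = 7.53 / 122.4 = 0.06150 m/day.
In each layer the seepage velocity is v_i = q/n_i, so the layer transit time is t_i = b_i·n_i / q:
  layer 1 (silty sand): t_1 = 12.7 × 0.21 / 0.06150 = 43.37 d
  layer 2 (medium sand): t_2 = 4.09 × 0.31 / 0.06150 = 20.62 d
  layer 3 (karst limestone): t_3 = 12.4 × 0.13 / 0.06150 = 26.21 d
Total t = Σ t_i = 90.19 days.

90.2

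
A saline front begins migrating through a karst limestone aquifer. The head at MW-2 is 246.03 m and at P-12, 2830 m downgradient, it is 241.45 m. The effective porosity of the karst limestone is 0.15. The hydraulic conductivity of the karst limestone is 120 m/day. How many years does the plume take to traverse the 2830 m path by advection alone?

5.98

Hydraulic gradient i = (246.03 − 241.45) / 2830 = 4.58 / 2830 = 0.001618.
Darcy flux q = K · i = 120.0 × 0.001618 = 0.1942 m/day.
Seepage velocity v = q / n_e = 0.1942 / 0.15 = 1.295 m/day.
Travel time t = L / v = 2830 / 1.295 = 2186 days = 5.984 years.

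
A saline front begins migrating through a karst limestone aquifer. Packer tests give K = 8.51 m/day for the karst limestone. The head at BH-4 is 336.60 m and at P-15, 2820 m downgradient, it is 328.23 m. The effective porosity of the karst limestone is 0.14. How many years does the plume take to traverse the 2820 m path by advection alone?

Hydraulic gradient i = (336.60 − 328.23) / 2820 = 8.37 / 2820 = 0.002968.
Darcy flux q = K · i = 8.510 × 0.002968 = 0.02526 m/day.
Seepage velocity v = q / n_e = 0.02526 / 0.14 = 0.1804 m/day.
Travel time t = L / v = 2820 / 0.1804 = 15630 days = 42.79 years.

42.8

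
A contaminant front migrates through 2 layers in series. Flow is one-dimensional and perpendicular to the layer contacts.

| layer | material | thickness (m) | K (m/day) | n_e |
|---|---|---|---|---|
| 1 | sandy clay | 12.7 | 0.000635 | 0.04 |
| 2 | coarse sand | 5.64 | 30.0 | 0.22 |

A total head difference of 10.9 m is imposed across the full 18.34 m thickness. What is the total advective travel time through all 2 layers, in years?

8.79

With flow normal to the layers, continuity requires the same specific discharge q through every layer.
Σ(b_i/K_i) = 12.7/0.000635 + 5.64/30.0 = 20000 d.
q = Δh / Σ(b_i/K_i) = 10.9 / 20000 = 0.0005450 m/day.
In each layer the seepage velocity is v_i = q/n_i, so the layer transit time is t_i = b_i·n_i / q:
  layer 1 (sandy clay): t_1 = 12.7 × 0.04 / 0.0005450 = 932.1 d
  layer 2 (coarse sand): t_2 = 5.64 × 0.22 / 0.0005450 = 2277 d
Total t = Σ t_i = 3209 days = 8.785 years.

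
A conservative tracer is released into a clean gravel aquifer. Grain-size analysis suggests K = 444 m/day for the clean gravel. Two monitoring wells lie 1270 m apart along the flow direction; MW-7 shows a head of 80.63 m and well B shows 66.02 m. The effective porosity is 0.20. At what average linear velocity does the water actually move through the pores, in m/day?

25.5

Hydraulic gradient i = (80.63 − 66.02) / 1270 = 14.61 / 1270 = 0.01150.
Darcy flux q = K · i = 444.0 × 0.01150 = 5.108 m/day.
Seepage velocity v = q / n_e = 5.108 / 0.20 = 25.54 m/day.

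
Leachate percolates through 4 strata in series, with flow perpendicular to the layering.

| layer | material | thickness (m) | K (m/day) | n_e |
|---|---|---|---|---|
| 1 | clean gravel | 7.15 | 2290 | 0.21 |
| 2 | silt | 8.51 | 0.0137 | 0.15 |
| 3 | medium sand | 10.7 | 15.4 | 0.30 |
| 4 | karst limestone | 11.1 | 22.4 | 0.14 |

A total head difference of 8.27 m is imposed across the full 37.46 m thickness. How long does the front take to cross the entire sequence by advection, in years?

With flow normal to the layers, continuity requires the same specific discharge q through every layer.
Σ(b_i/K_i) = 7.15/2290 + 8.51/0.0137 + 10.7/15.4 + 11.1/22.4 = 622.4 d.
q = Δh / Σ(b_i/K_i) = 8.27 / 622.4 = 0.01329 m/day.
In each layer the seepage velocity is v_i = q/n_i, so the layer transit time is t_i = b_i·n_i / q:
  layer 1 (clean gravel): t_1 = 7.15 × 0.21 / 0.01329 = 113.0 d
  layer 2 (silt): t_2 = 8.51 × 0.15 / 0.01329 = 96.06 d
  layer 3 (medium sand): t_3 = 10.7 × 0.30 / 0.01329 = 241.6 d
  layer 4 (karst limestone): t_4 = 11.1 × 0.14 / 0.01329 = 116.9 d
Total t = Σ t_i = 567.6 days = 1.554 years.

1.55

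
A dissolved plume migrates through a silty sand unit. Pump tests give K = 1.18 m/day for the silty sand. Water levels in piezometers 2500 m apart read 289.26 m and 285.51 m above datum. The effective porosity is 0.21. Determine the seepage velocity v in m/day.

0.00843

Hydraulic gradient i = (289.26 − 285.51) / 2500 = 3.75 / 2500 = 0.001500.
Darcy flux q = K · i = 1.180 × 0.001500 = 0.001770 m/day.
Seepage velocity v = q / n_e = 0.001770 / 0.21 = 0.008429 m/day.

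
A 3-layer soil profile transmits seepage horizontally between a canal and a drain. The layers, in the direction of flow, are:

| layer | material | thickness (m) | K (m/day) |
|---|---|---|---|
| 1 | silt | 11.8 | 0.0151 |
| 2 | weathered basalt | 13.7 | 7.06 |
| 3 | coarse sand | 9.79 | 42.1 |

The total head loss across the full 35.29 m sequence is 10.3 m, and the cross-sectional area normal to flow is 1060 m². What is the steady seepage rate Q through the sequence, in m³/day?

Flow is perpendicular to layering, so the layers act in series and the equivalent K is the thickness-weighted harmonic mean.
Total thickness L = 11.8 + 13.7 + 9.79 = 35.29 m.
Σ(b_i/K_i) = 11.8/0.0151 + 13.7/7.06 + 9.79/42.1 = 783.6 d.
K_eq = L / Σ(b_i/K_i) = 35.29 / 783.6 = 0.04503 m/day.
Q = K_eq · A · (Δh/L) = 0.04503 × 1060 × (10.3/35.29) = 13.93 m³/day.

13.9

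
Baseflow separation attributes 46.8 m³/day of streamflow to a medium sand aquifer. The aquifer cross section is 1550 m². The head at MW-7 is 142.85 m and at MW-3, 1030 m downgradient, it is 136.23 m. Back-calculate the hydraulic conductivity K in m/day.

4.70

Hydraulic gradient i = (142.85 − 136.23) / 1030 = 6.62 / 1030 = 0.006427.
From Q = K·A·i, K = Q / (A·i) = 46.8 / (1550 × 0.006427) = 4.698 m/day.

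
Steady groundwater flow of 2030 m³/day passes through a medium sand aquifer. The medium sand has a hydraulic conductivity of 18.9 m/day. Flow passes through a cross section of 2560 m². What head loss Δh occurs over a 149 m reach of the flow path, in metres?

From Q = K·A·i, i = Q / (K·A) = 2030 / (18.90 × 2560) = 0.04196.
Head loss Δh = i · L = 0.04196 × 149 = 6.251 m.

6.25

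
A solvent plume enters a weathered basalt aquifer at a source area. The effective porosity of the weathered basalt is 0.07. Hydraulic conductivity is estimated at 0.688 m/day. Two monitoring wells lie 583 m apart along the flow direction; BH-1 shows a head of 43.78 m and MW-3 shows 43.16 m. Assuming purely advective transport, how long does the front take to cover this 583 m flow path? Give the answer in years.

Hydraulic gradient i = (43.78 − 43.16) / 583 = 0.62 / 583 = 0.001063.
Darcy flux q = K · i = 0.6880 × 0.001063 = 0.0007317 m/day.
Seepage velocity v = q / n_e = 0.0007317 / 0.07 = 0.01045 m/day.
Travel time t = L / v = 583 / 0.01045 = 55777 days = 152.7 years.

153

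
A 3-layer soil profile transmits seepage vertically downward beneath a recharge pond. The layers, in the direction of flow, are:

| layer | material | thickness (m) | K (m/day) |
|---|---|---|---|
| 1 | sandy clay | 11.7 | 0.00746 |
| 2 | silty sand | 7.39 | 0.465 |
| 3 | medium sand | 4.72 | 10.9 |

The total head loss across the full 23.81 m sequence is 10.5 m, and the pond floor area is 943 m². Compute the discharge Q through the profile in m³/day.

6.25

Flow is perpendicular to layering, so the layers act in series and the equivalent K is the thickness-weighted harmonic mean.
Total thickness L = 11.7 + 7.39 + 4.72 = 23.81 m.
Σ(b_i/K_i) = 11.7/0.00746 + 7.39/0.465 + 4.72/10.9 = 1585 d.
K_eq = L / Σ(b_i/K_i) = 23.81 / 1585 = 0.01503 m/day.
Q = K_eq · A · (Δh/L) = 0.01503 × 943 × (10.5/23.81) = 6.248 m³/day.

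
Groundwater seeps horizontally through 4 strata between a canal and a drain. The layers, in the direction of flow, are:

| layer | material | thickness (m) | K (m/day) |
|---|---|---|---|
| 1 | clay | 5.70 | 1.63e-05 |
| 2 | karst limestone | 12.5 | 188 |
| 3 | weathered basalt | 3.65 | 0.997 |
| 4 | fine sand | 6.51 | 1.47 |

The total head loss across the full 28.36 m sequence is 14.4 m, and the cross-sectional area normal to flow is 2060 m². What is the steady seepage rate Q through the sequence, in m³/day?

0.0848

Flow is perpendicular to layering, so the layers act in series and the equivalent K is the thickness-weighted harmonic mean.
Total thickness L = 5.70 + 12.5 + 3.65 + 6.51 = 28.36 m.
Σ(b_i/K_i) = 5.70/1.63e-05 + 12.5/188 + 3.65/0.997 + 6.51/1.47 = 3.497e+05 d.
K_eq = L / Σ(b_i/K_i) = 28.36 / 3.497e+05 = 8.110e-05 m/day.
Q = K_eq · A · (Δh/L) = 8.110e-05 × 2060 × (14.4/28.36) = 0.08483 m³/day.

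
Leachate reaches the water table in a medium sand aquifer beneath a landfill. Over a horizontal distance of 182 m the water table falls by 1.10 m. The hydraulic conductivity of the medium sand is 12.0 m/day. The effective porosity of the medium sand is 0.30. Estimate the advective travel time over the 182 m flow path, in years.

Hydraulic gradient i = Δh / L = 1.10 / 182 = 0.006044.
Darcy flux q = K · i = 12.00 × 0.006044 = 0.07253 m/day.
Seepage velocity v = q / n_e = 0.07253 / 0.30 = 0.2418 m/day.
Travel time t = L / v = 182 / 0.2418 = 752.8 days = 2.061 years.

2.06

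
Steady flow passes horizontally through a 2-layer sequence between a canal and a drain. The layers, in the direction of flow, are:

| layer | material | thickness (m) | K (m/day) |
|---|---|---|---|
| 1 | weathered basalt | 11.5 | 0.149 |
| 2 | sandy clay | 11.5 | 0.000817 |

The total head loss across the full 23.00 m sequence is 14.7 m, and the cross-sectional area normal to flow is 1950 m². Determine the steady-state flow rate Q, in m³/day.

2.03

Flow is perpendicular to layering, so the layers act in series and the equivalent K is the thickness-weighted harmonic mean.
Total thickness L = 11.5 + 11.5 = 23.00 m.
Σ(b_i/K_i) = 11.5/0.149 + 11.5/0.000817 = 14153 d.
K_eq = L / Σ(b_i/K_i) = 23.00 / 14153 = 0.001625 m/day.
Q = K_eq · A · (Δh/L) = 0.001625 × 1950 × (14.7/23.00) = 2.025 m³/day.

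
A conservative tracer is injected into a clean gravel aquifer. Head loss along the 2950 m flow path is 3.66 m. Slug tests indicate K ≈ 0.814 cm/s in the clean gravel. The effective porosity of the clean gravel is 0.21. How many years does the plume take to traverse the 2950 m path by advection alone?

1.94

Convert K: 0.814 cm/s × 864 = 703.3 m/day.
Hydraulic gradient i = Δh / L = 3.66 / 2950 = 0.001241.
Darcy flux q = K · i = 703.3 × 0.001241 = 0.8726 m/day.
Seepage velocity v = q / n_e = 0.8726 / 0.21 = 4.155 m/day.
Travel time t = L / v = 2950 / 4.155 = 710.0 days = 1.944 years.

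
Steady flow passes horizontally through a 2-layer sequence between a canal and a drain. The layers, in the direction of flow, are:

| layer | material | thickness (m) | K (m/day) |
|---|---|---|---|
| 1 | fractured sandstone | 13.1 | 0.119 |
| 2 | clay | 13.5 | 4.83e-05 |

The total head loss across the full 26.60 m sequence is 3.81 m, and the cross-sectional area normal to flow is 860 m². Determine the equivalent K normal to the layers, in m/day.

9.51e-05

Flow is perpendicular to layering, so the layers act in series and the equivalent K is the thickness-weighted harmonic mean.
Total thickness L = 13.1 + 13.5 = 26.60 m.
Σ(b_i/K_i) = 13.1/0.119 + 13.5/4.83e-05 = 2.796e+05 d.
K_eq = L / Σ(b_i/K_i) = 26.60 / 2.796e+05 = 9.513e-05 m/day.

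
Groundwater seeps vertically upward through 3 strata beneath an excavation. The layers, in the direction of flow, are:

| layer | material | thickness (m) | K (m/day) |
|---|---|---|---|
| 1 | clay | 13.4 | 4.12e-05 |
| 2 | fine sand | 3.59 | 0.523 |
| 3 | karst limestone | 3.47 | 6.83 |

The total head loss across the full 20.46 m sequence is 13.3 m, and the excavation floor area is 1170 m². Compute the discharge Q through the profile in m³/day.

Flow is perpendicular to layering, so the layers act in series and the equivalent K is the thickness-weighted harmonic mean.
Total thickness L = 13.4 + 3.59 + 3.47 = 20.46 m.
Σ(b_i/K_i) = 13.4/4.12e-05 + 3.59/0.523 + 3.47/6.83 = 3.253e+05 d.
K_eq = L / Σ(b_i/K_i) = 20.46 / 3.253e+05 = 6.291e-05 m/day.
Q = K_eq · A · (Δh/L) = 6.291e-05 × 1170 × (13.3/20.46) = 0.04784 m³/day.

0.0478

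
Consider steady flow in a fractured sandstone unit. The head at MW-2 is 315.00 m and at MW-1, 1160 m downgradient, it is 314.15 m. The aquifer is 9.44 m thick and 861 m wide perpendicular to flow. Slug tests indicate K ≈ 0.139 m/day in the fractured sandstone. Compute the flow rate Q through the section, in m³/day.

0.828

Cross-sectional area A = 861 × 9.44 = 8128 m².
Hydraulic gradient i = (315.00 − 314.15) / 1160 = 0.85 / 1160 = 0.0007328.
Darcy's law: Q = K · A · i = 0.1390 × 8128 × 0.0007328 = 0.8278 m³/day.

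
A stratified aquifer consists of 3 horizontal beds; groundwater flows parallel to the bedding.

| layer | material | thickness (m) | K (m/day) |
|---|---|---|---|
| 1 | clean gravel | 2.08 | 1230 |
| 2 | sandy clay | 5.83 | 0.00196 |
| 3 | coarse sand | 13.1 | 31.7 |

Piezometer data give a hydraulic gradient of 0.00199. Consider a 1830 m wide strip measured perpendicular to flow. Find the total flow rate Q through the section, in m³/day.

Flow is parallel to layering, so each bed carries its own Darcy discharge and the transmissivities add.
Σ(K_i·b_i) = 1230×2.08 + 0.00196×5.83 + 31.7×13.1 = 2974 m²/day.
Hydraulic gradient i = 0.00199.
Q = Σ(K_i·b_i) · W · i = 2974 × 1830 × 0.001990 = 10829 m³/day.

10800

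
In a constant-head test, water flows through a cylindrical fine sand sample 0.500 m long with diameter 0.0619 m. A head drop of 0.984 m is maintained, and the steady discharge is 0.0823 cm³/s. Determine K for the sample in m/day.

Cross-sectional area A = π·(d/2)² = π × (0.0619/2)² = 0.003009 m².
Convert discharge: 0.0823 cm³/s = 8.230e-08 m³/s.
Darcy's law rearranged: K = Q·L / (A·Δh) = 8.230e-08 × 0.500 / (0.003009 × 0.984) = 1.390e-05 m/s = 1.201 m/day.

1.20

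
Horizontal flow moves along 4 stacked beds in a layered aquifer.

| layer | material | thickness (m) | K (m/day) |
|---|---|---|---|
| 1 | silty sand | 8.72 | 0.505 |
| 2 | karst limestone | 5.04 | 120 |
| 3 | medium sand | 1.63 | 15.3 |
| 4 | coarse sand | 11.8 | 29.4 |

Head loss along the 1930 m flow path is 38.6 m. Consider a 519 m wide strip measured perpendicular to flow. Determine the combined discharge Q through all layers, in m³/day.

Flow is parallel to layering, so each bed carries its own Darcy discharge and the transmissivities add.
Σ(K_i·b_i) = 0.505×8.72 + 120×5.04 + 15.3×1.63 + 29.4×11.8 = 981.1 m²/day.
Hydraulic gradient i = Δh / L = 38.6 / 1930 = 0.02000.
Q = Σ(K_i·b_i) · W · i = 981.1 × 519 × 0.02000 = 10183 m³/day.

10200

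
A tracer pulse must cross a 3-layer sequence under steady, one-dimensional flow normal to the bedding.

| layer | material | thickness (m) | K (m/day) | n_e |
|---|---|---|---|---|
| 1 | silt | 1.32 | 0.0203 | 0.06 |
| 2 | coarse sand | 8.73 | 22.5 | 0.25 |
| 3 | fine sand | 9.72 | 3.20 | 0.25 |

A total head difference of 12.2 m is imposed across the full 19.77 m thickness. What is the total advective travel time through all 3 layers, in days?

26.3

With flow normal to the layers, continuity requires the same specific discharge q through every layer.
Σ(b_i/K_i) = 1.32/0.0203 + 8.73/22.5 + 9.72/3.20 = 68.45 d.
q = Δh / Σ(b_i/K_i) = 12.2 / 68.45 = 0.1782 m/day.
In each layer the seepage velocity is v_i = q/n_i, so the layer transit time is t_i = b_i·n_i / q:
  layer 1 (silt): t_1 = 1.32 × 0.06 / 0.1782 = 0.4444 d
  layer 2 (coarse sand): t_2 = 8.73 × 0.25 / 0.1782 = 12.25 d
  layer 3 (fine sand): t_3 = 9.72 × 0.25 / 0.1782 = 13.63 d
Total t = Σ t_i = 26.32 days.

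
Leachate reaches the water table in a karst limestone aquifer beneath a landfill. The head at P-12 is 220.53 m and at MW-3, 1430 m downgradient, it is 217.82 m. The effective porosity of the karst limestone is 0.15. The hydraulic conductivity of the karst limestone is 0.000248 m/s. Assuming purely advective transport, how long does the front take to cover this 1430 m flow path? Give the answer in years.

Convert K: 0.000248 m/s × 86400 = 21.43 m/day.
Hydraulic gradient i = (220.53 − 217.82) / 1430 = 2.71 / 1430 = 0.001895.
Darcy flux q = K · i = 21.43 × 0.001895 = 0.04061 m/day.
Seepage velocity v = q / n_e = 0.04061 / 0.15 = 0.2707 m/day.
Travel time t = L / v = 1430 / 0.2707 = 5282 days = 14.46 years.

14.5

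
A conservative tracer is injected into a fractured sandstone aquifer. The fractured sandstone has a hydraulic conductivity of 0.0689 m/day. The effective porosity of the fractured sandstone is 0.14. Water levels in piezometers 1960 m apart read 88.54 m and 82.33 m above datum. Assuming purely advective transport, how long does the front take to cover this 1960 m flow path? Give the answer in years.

Hydraulic gradient i = (88.54 − 82.33) / 1960 = 6.21 / 1960 = 0.003168.
Darcy flux q = K · i = 0.06890 × 0.003168 = 0.0002183 m/day.
Seepage velocity v = q / n_e = 0.0002183 / 0.14 = 0.001559 m/day.
Travel time t = L / v = 1960 / 0.001559 = 1.257e+06 days = 3441 years.

3440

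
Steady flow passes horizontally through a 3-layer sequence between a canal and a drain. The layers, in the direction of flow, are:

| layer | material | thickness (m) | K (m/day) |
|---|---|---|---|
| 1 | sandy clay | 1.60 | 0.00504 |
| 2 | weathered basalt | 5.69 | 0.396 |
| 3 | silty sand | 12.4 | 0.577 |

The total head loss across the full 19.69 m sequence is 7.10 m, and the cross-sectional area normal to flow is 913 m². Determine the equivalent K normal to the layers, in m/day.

0.0557

Flow is perpendicular to layering, so the layers act in series and the equivalent K is the thickness-weighted harmonic mean.
Total thickness L = 1.60 + 5.69 + 12.4 = 19.69 m.
Σ(b_i/K_i) = 1.60/0.00504 + 5.69/0.396 + 12.4/0.577 = 353.3 d.
K_eq = L / Σ(b_i/K_i) = 19.69 / 353.3 = 0.05573 m/day.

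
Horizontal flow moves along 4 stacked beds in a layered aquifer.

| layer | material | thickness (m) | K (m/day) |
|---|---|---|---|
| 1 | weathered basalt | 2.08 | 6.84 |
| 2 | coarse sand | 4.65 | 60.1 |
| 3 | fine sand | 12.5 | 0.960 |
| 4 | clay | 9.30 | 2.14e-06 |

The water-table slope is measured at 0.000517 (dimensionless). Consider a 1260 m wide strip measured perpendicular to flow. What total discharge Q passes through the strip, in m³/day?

199

Flow is parallel to layering, so each bed carries its own Darcy discharge and the transmissivities add.
Σ(K_i·b_i) = 6.84×2.08 + 60.1×4.65 + 0.960×12.5 + 2.14e-06×9.30 = 305.7 m²/day.
Hydraulic gradient i = 0.000517.
Q = Σ(K_i·b_i) · W · i = 305.7 × 1260 × 0.0005170 = 199.1 m³/day.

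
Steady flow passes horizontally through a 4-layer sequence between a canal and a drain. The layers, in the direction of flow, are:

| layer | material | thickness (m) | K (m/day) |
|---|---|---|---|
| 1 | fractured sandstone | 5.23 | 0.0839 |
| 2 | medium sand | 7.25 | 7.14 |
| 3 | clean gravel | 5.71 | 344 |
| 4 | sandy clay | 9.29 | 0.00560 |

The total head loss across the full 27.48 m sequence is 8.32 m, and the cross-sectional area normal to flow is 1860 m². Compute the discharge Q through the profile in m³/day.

Flow is perpendicular to layering, so the layers act in series and the equivalent K is the thickness-weighted harmonic mean.
Total thickness L = 5.23 + 7.25 + 5.71 + 9.29 = 27.48 m.
Σ(b_i/K_i) = 5.23/0.0839 + 7.25/7.14 + 5.71/344 + 9.29/0.00560 = 1722 d.
K_eq = L / Σ(b_i/K_i) = 27.48 / 1722 = 0.01596 m/day.
Q = K_eq · A · (Δh/L) = 0.01596 × 1860 × (8.32/27.48) = 8.985 m³/day.

8.99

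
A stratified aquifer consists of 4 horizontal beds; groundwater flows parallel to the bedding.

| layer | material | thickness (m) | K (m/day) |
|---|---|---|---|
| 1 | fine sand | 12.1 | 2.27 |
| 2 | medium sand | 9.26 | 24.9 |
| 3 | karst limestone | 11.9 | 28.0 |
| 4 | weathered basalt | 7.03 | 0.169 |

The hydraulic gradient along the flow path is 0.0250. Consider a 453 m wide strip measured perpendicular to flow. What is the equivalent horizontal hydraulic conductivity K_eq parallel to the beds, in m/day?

14.7

Flow is parallel to layering, so each bed carries its own Darcy discharge and the transmissivities add.
Σ(K_i·b_i) = 2.27×12.1 + 24.9×9.26 + 28.0×11.9 + 0.169×7.03 = 592.4 m²/day.
Total thickness b = 40.29 m, so K_eq = Σ(K_i·b_i)/b = 14.70 m/day.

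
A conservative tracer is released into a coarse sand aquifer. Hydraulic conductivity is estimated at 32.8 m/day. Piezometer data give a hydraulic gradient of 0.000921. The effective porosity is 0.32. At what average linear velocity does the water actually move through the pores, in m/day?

Hydraulic gradient i = 0.000921.
Darcy flux q = K · i = 32.80 × 0.0009210 = 0.03021 m/day.
Seepage velocity v = q / n_e = 0.03021 / 0.32 = 0.09440 m/day.

0.0944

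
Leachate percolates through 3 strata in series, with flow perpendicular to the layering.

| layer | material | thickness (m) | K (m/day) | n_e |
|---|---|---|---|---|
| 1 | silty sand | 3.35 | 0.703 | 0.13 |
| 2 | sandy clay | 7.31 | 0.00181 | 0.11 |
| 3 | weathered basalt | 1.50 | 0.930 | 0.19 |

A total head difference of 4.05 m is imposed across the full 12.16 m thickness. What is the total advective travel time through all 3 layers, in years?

With flow normal to the layers, continuity requires the same specific discharge q through every layer.
Σ(b_i/K_i) = 3.35/0.703 + 7.31/0.00181 + 1.50/0.930 = 4045 d.
q = Δh / Σ(b_i/K_i) = 4.05 / 4045 = 0.001001 m/day.
In each layer the seepage velocity is v_i = q/n_i, so the layer transit time is t_i = b_i·n_i / q:
  layer 1 (silty sand): t_1 = 3.35 × 0.13 / 0.001001 = 435.0 d
  layer 2 (sandy clay): t_2 = 7.31 × 0.11 / 0.001001 = 803.1 d
  layer 3 (weathered basalt): t_3 = 1.50 × 0.19 / 0.001001 = 284.7 d
Total t = Σ t_i = 1523 days = 4.169 years.

4.17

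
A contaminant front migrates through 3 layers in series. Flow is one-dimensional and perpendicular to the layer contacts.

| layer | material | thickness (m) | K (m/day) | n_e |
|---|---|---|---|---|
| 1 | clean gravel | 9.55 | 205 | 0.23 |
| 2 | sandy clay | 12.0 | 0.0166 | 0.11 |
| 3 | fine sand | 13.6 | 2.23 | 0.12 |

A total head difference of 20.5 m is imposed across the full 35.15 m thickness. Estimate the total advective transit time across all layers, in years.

With flow normal to the layers, continuity requires the same specific discharge q through every layer.
Σ(b_i/K_i) = 9.55/205 + 12.0/0.0166 + 13.6/2.23 = 729.0 d.
q = Δh / Σ(b_i/K_i) = 20.5 / 729.0 = 0.02812 m/day.
In each layer the seepage velocity is v_i = q/n_i, so the layer transit time is t_i = b_i·n_i / q:
  layer 1 (clean gravel): t_1 = 9.55 × 0.23 / 0.02812 = 78.11 d
  layer 2 (sandy clay): t_2 = 12.0 × 0.11 / 0.02812 = 46.94 d
  layer 3 (fine sand): t_3 = 13.6 × 0.12 / 0.02812 = 58.04 d
Total t = Σ t_i = 183.1 days = 0.5013 years.

0.501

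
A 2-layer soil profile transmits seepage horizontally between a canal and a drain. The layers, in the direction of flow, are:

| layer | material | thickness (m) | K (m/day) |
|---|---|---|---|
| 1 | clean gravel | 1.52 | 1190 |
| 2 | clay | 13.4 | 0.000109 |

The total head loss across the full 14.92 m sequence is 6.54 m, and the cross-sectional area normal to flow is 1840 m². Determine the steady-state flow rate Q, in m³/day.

Flow is perpendicular to layering, so the layers act in series and the equivalent K is the thickness-weighted harmonic mean.
Total thickness L = 1.52 + 13.4 = 14.92 m.
Σ(b_i/K_i) = 1.52/1190 + 13.4/0.000109 = 1.229e+05 d.
K_eq = L / Σ(b_i/K_i) = 14.92 / 1.229e+05 = 0.0001214 m/day.
Q = K_eq · A · (Δh/L) = 0.0001214 × 1840 × (6.54/14.92) = 0.09789 m³/day.

0.0979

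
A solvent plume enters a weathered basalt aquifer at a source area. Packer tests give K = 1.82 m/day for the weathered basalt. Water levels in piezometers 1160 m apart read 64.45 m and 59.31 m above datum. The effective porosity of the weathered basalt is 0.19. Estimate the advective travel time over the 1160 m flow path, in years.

74.8

Hydraulic gradient i = (64.45 − 59.31) / 1160 = 5.14 / 1160 = 0.004431.
Darcy flux q = K · i = 1.820 × 0.004431 = 0.008064 m/day.
Seepage velocity v = q / n_e = 0.008064 / 0.19 = 0.04244 m/day.
Travel time t = L / v = 1160 / 0.04244 = 27330 days = 74.82 years.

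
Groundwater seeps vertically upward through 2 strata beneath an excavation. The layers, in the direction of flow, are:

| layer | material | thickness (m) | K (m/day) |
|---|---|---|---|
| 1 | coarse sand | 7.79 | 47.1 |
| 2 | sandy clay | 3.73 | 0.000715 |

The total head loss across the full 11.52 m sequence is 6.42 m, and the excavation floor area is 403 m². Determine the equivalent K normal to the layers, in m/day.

Flow is perpendicular to layering, so the layers act in series and the equivalent K is the thickness-weighted harmonic mean.
Total thickness L = 7.79 + 3.73 = 11.52 m.
Σ(b_i/K_i) = 7.79/47.1 + 3.73/0.000715 = 5217 d.
K_eq = L / Σ(b_i/K_i) = 11.52 / 5217 = 0.002208 m/day.

0.00221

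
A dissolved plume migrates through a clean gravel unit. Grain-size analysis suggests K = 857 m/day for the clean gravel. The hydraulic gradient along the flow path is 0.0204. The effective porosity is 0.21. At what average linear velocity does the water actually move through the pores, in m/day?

83.3

Hydraulic gradient i = 0.0204.
Darcy flux q = K · i = 857.0 × 0.02040 = 17.48 m/day.
Seepage velocity v = q / n_e = 17.48 / 0.21 = 83.25 m/day.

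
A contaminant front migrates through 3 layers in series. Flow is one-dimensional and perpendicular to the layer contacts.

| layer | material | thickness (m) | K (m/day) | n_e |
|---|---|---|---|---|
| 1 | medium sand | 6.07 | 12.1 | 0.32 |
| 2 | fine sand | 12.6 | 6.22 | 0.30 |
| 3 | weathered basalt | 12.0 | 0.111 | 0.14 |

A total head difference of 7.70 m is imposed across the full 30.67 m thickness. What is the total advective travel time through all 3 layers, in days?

With flow normal to the layers, continuity requires the same specific discharge q through every layer.
Σ(b_i/K_i) = 6.07/12.1 + 12.6/6.22 + 12.0/0.111 = 110.6 d.
q = Δh / Σ(b_i/K_i) = 7.70 / 110.6 = 0.06960 m/day.
In each layer the seepage velocity is v_i = q/n_i, so the layer transit time is t_i = b_i·n_i / q:
  layer 1 (medium sand): t_1 = 6.07 × 0.32 / 0.06960 = 27.91 d
  layer 2 (fine sand): t_2 = 12.6 × 0.30 / 0.06960 = 54.31 d
  layer 3 (weathered basalt): t_3 = 12.0 × 0.14 / 0.06960 = 24.14 d
Total t = Σ t_i = 106.4 days.

106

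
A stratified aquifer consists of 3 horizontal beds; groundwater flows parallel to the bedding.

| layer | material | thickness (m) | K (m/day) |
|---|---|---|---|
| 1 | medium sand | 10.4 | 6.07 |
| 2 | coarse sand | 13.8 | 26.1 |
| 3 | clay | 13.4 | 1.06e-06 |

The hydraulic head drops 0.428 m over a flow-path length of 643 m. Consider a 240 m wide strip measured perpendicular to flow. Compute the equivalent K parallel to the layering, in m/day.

11.3

Flow is parallel to layering, so each bed carries its own Darcy discharge and the transmissivities add.
Σ(K_i·b_i) = 6.07×10.4 + 26.1×13.8 + 1.06e-06×13.4 = 423.3 m²/day.
Total thickness b = 37.60 m, so K_eq = Σ(K_i·b_i)/b = 11.26 m/day.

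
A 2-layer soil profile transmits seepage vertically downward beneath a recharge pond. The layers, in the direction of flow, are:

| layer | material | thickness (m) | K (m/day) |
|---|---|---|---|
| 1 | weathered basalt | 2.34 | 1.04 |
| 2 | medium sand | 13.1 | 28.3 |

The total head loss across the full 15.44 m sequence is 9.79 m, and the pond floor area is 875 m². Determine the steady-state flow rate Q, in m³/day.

3160

Flow is perpendicular to layering, so the layers act in series and the equivalent K is the thickness-weighted harmonic mean.
Total thickness L = 2.34 + 13.1 = 15.44 m.
Σ(b_i/K_i) = 2.34/1.04 + 13.1/28.3 = 2.713 d.
K_eq = L / Σ(b_i/K_i) = 15.44 / 2.713 = 5.691 m/day.
Q = K_eq · A · (Δh/L) = 5.691 × 875 × (9.79/15.44) = 3158 m³/day.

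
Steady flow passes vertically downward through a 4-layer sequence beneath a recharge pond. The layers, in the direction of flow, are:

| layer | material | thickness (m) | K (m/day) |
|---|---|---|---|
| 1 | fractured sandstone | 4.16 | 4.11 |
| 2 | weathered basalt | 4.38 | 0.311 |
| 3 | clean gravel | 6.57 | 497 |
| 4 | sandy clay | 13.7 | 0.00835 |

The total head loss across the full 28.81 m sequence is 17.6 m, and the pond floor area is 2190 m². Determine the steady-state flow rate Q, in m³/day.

Flow is perpendicular to layering, so the layers act in series and the equivalent K is the thickness-weighted harmonic mean.
Total thickness L = 4.16 + 4.38 + 6.57 + 13.7 = 28.81 m.
Σ(b_i/K_i) = 4.16/4.11 + 4.38/0.311 + 6.57/497 + 13.7/0.00835 = 1656 d.
K_eq = L / Σ(b_i/K_i) = 28.81 / 1656 = 0.01740 m/day.
Q = K_eq · A · (Δh/L) = 0.01740 × 2190 × (17.6/28.81) = 23.28 m³/day.

23.3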